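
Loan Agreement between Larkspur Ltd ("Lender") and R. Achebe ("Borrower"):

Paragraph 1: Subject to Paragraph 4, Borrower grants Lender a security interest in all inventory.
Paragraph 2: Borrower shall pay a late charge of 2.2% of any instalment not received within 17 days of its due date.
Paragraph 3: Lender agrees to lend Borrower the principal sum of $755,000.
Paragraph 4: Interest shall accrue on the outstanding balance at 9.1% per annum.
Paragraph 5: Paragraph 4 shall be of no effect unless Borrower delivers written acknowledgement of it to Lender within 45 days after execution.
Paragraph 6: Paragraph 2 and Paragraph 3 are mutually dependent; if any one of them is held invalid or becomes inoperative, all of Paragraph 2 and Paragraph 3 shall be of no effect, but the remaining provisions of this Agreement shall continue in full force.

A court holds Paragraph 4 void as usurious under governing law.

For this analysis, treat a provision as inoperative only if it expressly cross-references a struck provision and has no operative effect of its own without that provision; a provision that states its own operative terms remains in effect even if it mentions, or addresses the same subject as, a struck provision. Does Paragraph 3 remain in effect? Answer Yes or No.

Yes

Paragraph 4 is struck. The only function of Paragraph 5 is the acknowledgement condition for Paragraph 4, so it cannot stand once Paragraph 4 is removed. Although Paragraph 1 refers to Paragraph 4, its operative terms do not depend on Paragraph 4, so it remains in effect. Paragraph 6 ties Paragraph 2 and Paragraph 3 together, but none of those is affected here; the remaining provisions continue in force under Paragraph 6. Paragraph 1, Paragraph 2, Paragraph 3, and Paragraph 6 remain in effect. Paragraph 3 is among the surviving provisions, so the answer is yes.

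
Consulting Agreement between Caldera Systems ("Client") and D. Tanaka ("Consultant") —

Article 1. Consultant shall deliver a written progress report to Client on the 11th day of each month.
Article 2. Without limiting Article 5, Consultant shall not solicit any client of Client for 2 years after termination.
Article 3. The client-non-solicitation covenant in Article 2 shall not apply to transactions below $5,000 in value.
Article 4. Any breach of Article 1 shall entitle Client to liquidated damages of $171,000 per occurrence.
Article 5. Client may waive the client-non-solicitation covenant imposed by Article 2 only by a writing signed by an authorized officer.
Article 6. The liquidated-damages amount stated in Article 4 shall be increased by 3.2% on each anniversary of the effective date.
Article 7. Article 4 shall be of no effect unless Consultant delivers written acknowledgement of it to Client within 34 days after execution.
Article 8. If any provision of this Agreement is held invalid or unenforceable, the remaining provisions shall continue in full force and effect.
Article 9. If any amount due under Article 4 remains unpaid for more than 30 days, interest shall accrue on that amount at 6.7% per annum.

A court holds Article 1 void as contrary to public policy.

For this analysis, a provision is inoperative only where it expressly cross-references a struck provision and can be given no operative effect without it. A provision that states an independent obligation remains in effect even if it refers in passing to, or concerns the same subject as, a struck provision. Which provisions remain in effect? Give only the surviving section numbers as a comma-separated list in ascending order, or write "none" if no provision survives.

2, 3, 5, 8

Article 1 is struck. Article 4 does nothing except set the liquidated-damages amount by reference to Article 1; with Article 1 gone it has no independent effect and is inoperative. Article 6 does nothing except set the escalation of the liquidated-damages amount by reference to Article 4; with Article 4 gone it has no independent effect and is inoperative. Article 7 operates only by reference to Article 4, so it falls with Article 4. Article 9 has no operative effect of its own apart from Article 4 and is therefore inoperative. Article 8 is a severability clause and preserves every provision that can still be given independent effect. That leaves Article 2, Article 3, Article 5, and Article 8 in effect.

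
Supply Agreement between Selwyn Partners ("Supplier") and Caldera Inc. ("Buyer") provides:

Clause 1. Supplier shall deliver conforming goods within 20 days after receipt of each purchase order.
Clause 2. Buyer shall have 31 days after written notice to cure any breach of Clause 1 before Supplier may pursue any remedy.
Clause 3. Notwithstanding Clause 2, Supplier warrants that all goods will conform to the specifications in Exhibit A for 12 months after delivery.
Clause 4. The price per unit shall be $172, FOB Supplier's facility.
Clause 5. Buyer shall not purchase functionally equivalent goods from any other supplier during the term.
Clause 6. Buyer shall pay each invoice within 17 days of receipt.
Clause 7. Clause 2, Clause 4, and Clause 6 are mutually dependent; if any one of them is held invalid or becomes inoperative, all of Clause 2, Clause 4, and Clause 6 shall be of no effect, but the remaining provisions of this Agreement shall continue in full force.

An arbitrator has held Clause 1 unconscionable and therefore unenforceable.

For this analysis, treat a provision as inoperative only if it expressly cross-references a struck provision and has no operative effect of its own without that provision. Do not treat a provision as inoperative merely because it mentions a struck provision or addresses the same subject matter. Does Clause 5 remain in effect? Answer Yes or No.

Clause 1 is struck. Clause 2 merely fixes the cure period for breach of Clause 1; with Clause 1 gone it has nothing to operate on and falls away. Clause 3 mentions Clause 2 but its own obligation stands independently of Clause 2, so Clause 3 is not affected. Clause 7 declares Clause 2, Clause 4, and Clause 6 mutually dependent; since one of them has fallen, all of them are of no effect. That brings down Clause 4 and Clause 6 as well. The remainder continues in force under Clause 7. Clause 3, Clause 5, and Clause 7 remain in effect. Clause 5 is among the surviving provisions, so the answer is yes.

Yes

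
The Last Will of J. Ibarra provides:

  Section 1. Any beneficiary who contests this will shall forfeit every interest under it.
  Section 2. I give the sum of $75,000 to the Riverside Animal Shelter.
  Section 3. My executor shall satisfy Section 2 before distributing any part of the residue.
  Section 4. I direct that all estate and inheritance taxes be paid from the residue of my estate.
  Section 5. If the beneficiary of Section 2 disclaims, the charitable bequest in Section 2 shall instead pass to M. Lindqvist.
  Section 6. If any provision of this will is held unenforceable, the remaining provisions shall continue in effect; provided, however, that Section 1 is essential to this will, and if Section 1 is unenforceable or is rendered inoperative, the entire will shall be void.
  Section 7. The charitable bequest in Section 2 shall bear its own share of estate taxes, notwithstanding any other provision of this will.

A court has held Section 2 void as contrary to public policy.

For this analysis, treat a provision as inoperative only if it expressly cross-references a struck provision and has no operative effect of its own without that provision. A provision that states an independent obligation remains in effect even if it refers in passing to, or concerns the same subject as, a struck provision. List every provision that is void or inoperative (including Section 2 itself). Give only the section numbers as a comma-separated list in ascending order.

2, 3, 5, 7

Section 2 is struck. The only function of Section 3 is the priority direction for Section 2, so it cannot stand once Section 2 is removed. Section 5 has no operative effect of its own apart from Section 2 and is therefore inoperative. Section 7 has no operative effect of its own apart from Section 2 and is therefore inoperative. Section 6 makes Section 1 an essential term, but Section 1 is unaffected, so the severability proviso in Section 6 preserves the remaining provisions. That leaves Section 1, Section 4, and Section 6 in effect.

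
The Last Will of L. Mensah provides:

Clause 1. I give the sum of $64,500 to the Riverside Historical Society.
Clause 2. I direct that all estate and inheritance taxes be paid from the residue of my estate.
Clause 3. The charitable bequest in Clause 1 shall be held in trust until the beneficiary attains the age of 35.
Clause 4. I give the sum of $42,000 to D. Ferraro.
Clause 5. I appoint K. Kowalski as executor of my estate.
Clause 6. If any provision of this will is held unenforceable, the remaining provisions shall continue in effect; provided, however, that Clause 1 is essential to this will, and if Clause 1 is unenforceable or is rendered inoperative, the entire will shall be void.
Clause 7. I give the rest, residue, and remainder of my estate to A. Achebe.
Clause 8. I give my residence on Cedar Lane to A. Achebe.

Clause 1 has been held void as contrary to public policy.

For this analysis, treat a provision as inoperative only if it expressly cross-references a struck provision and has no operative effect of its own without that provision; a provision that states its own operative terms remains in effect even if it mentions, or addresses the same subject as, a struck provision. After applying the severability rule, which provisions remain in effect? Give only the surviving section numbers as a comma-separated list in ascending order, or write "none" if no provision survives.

none

Clause 1 is struck. The only function of Clause 3 is the trust for Clause 1, so it cannot stand once Clause 1 is removed. Clause 6 makes Clause 1 an essential term, and Clause 1 is the provision held invalid; under Clause 6, the entire will is therefore void. No provision of the will survives.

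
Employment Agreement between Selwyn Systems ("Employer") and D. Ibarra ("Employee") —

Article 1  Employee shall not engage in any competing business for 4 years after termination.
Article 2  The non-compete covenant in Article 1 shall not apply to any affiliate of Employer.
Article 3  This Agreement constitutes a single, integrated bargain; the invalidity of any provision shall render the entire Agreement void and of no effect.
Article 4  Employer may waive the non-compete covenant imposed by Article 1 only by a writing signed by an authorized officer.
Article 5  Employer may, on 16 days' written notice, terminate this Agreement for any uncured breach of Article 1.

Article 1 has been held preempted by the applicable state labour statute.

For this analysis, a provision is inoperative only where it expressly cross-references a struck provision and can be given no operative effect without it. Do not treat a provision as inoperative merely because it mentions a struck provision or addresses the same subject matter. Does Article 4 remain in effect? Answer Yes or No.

Article 1 is struck. Article 2 operates only by reference to Article 1, so it falls with Article 1. Article 4 operates only by reference to Article 1, so it falls with Article 1. The only function of Article 5 is the termination right for breach of Article 1, so it cannot stand once Article 1 is removed. Article 3 provides that the Agreement is not severable, so the invalidity of any one provision voids the entire Agreement. No provision of the Agreement survives. Article 4 is among the inoperative provisions, so the answer is no.

No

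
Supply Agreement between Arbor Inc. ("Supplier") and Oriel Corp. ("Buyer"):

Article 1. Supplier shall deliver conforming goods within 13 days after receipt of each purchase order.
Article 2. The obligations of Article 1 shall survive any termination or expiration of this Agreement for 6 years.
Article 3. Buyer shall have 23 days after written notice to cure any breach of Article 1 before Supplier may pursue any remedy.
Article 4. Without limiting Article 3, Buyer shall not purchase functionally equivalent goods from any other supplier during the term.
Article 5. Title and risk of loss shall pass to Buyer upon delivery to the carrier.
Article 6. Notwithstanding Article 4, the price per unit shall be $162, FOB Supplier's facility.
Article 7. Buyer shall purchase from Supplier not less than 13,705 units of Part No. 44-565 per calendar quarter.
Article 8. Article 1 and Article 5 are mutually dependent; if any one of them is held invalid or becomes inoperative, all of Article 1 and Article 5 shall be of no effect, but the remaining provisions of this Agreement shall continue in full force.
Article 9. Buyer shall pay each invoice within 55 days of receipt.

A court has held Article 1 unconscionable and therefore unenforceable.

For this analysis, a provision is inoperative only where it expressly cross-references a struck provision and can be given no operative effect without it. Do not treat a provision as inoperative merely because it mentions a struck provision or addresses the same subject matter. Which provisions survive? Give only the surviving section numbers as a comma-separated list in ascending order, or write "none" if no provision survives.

4, 6, 7, 8, 9

Article 1 is struck. Article 2 merely fixes the survival period for Article 1; with Article 1 gone it has nothing to operate on and falls away. Article 3 operates only by reference to Article 1, so it falls with Article 1. Although Article 4 refers to Article 3, its operative terms do not depend on Article 3, so it remains in effect. Article 8 declares Article 1 and Article 5 mutually dependent; since one of them has fallen, all of them are of no effect. That brings down Article 5 as well. The remainder continues in force under Article 8. Article 4, Article 6, Article 7, Article 8, and Article 9 remain in effect.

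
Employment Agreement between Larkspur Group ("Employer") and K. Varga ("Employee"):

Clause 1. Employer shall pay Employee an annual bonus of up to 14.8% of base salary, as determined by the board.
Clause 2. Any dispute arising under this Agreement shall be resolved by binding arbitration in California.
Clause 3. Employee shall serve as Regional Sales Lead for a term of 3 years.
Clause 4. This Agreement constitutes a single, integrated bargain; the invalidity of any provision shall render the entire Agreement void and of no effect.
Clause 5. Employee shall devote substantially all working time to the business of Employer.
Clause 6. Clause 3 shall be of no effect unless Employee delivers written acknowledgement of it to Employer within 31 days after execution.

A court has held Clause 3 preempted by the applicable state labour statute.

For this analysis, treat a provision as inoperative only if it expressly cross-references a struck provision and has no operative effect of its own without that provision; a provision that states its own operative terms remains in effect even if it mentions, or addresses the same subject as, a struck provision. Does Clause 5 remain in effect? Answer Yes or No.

Clause 3 is struck. Clause 6 has no operative effect of its own apart from Clause 3 and is therefore inoperative. Clause 4 provides that the Agreement is not severable, so the invalidity of any one provision voids the entire Agreement. No provision of the Agreement survives. Clause 5 is among the inoperative provisions, so the answer is no.

No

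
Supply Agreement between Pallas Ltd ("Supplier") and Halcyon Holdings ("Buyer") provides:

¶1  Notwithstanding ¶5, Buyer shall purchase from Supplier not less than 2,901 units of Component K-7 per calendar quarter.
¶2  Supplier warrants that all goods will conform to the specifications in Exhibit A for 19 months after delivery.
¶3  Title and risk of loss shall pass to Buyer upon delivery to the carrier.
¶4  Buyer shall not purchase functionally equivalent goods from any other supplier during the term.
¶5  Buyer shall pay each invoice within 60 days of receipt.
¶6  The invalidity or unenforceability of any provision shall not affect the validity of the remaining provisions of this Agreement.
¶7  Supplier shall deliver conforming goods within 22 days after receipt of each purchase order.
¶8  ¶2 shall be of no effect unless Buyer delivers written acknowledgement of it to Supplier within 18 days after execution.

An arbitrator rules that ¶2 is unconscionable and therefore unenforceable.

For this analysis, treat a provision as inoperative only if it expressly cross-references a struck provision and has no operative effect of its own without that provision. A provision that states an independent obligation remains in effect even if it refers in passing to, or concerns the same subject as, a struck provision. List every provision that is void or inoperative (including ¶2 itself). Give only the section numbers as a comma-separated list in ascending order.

2, 8

¶2 is struck. The only function of ¶8 is the acknowledgement condition for ¶2, so it cannot stand once ¶2 is removed. Under the severability clause in ¶6, the remaining provisions continue in force. The provisions still in force are ¶1, ¶3, ¶4, ¶5, ¶6, and ¶7.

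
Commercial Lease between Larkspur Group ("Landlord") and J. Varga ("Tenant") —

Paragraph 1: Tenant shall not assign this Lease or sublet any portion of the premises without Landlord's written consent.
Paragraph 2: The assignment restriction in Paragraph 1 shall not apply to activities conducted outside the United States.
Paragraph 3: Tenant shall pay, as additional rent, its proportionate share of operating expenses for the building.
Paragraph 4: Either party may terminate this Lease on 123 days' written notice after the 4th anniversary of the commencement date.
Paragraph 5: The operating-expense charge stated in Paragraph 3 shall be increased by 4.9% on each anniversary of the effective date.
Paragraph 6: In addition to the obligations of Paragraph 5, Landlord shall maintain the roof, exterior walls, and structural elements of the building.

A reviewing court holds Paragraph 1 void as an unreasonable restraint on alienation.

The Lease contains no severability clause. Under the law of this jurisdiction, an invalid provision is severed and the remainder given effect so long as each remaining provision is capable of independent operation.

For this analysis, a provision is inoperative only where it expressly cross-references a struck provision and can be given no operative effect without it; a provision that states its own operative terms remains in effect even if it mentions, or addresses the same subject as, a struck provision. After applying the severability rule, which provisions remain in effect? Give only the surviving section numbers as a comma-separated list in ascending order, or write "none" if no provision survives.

3, 4, 5, 6

Paragraph 1 is struck. Paragraph 2 operates only by reference to Paragraph 1, so it falls with Paragraph 1. With no severability clause, the stated default rule severs what cannot stand and enforces each remaining provision that can operate on its own. That leaves Paragraph 3, Paragraph 4, Paragraph 5, and Paragraph 6 in effect.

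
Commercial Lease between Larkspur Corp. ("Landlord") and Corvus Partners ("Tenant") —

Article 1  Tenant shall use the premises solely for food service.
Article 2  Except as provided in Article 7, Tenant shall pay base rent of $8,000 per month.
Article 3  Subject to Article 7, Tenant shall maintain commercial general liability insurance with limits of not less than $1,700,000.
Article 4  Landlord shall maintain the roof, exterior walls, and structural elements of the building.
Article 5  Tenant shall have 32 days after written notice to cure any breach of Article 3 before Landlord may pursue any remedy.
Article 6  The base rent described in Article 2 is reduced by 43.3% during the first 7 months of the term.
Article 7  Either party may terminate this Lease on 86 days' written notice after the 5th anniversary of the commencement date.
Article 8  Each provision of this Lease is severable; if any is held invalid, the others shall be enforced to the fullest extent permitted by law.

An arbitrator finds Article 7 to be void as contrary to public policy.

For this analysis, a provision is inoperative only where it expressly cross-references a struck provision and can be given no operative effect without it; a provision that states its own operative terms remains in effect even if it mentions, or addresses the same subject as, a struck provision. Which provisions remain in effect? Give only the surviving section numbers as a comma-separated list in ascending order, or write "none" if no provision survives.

1, 2, 3, 4, 5, 6, 8

Article 7 is struck. Although Article 3 refers to Article 7, its operative terms do not depend on Article 7, so it remains in effect. Although Article 2 refers to Article 7, its operative terms do not depend on Article 7, so it remains in effect. Nothing else in the Lease is defined by reference to Article 7. Under the severability clause in Article 8, the remaining provisions continue in force. The provisions still in force are Article 1, Article 2, Article 3, Article 4, Article 5, Article 6, and Article 8.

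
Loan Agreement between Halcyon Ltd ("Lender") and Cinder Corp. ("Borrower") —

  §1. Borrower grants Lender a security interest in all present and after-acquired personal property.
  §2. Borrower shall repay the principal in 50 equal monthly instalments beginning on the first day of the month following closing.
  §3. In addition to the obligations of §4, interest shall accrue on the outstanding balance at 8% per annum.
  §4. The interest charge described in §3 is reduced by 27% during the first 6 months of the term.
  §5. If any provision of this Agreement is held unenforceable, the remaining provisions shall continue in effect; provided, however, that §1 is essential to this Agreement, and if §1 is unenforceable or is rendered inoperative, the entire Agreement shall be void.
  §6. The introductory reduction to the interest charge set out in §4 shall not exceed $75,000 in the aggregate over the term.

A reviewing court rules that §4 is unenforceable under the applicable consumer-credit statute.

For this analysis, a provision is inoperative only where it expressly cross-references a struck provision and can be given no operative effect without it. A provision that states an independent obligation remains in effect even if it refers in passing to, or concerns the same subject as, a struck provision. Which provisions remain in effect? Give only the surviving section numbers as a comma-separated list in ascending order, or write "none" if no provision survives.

1, 2, 3, 5

§4 is struck. §6 does nothing except set the aggregate cap on the introductory reduction to the interest charge by reference to §4; with §4 gone it has no independent effect and is inoperative. Although §3 refers to §4, its operative terms do not depend on §4, so it remains in effect. §5 makes §1 an essential term, but §1 is unaffected, so the severability proviso in §5 preserves the remaining provisions. §1, §2, §3, and §5 remain in effect.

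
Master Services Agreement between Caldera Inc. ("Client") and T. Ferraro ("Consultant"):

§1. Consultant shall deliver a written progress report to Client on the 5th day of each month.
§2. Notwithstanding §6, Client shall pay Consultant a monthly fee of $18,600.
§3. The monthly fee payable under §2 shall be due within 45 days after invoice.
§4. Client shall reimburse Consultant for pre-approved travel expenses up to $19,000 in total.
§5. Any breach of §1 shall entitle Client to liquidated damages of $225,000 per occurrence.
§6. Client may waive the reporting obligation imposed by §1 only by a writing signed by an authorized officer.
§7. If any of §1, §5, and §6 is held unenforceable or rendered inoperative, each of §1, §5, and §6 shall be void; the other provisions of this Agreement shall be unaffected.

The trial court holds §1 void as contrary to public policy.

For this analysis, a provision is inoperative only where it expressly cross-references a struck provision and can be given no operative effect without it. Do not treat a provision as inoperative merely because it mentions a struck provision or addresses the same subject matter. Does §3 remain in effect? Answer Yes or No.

Yes

§1 is struck. §5 has no operative effect of its own apart from §1 and is therefore inoperative. The only function of §6 is the waiver condition for §1, so it cannot stand once §1 is removed. Although §2 refers to §6, its operative terms do not depend on §6, so it remains in effect. §7 declares §1, §5, and §6 mutually dependent; since one of them has fallen, all of them are of no effect. The remainder continues in force under §7. The provisions still in force are §2, §3, §4, and §7. §3 is among the surviving provisions, so the answer is yes.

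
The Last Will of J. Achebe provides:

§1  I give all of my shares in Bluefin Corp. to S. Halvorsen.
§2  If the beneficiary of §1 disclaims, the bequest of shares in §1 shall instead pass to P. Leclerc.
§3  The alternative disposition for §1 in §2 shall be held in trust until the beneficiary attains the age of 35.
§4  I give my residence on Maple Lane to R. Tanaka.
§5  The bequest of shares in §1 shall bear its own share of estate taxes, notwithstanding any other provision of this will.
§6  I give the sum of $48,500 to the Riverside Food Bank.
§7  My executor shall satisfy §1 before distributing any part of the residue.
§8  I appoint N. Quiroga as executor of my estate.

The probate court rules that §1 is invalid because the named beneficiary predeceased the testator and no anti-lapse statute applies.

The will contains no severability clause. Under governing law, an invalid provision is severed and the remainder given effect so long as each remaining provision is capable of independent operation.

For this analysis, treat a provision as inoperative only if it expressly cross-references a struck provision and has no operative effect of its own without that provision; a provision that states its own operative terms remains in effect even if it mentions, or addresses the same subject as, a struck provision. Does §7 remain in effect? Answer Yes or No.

§1 is struck. The only function of §2 is the alternative disposition for §1, so it cannot stand once §1 is removed. The only function of §5 is the tax charge on §1, so it cannot stand once §1 is removed. §7 has no operative effect of its own apart from §1 and is therefore inoperative. The only function of §3 is the trust for §2, so it cannot stand once §2 is removed. Under the stated default rule, only provisions that cannot operate independently fall away; the rest are enforced. That leaves §4, §6, and §8 in effect. §7 is among the inoperative provisions, so the answer is no.

No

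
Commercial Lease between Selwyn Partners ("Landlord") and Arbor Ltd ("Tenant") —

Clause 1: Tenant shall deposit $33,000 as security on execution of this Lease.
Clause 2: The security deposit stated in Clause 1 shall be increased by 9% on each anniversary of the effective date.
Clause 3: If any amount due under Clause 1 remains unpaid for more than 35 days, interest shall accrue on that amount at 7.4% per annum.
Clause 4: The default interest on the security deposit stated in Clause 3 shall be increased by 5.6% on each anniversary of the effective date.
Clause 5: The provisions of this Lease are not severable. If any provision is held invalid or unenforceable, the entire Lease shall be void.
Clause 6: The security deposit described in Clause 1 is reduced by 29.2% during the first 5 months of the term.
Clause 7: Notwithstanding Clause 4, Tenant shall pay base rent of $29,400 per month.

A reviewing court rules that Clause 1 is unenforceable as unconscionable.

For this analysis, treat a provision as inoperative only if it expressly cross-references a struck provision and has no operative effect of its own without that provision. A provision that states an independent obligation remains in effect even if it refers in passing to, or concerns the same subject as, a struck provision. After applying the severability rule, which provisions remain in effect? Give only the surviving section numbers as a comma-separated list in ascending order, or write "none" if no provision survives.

Clause 1 is struck. The whole of Clause 2 is the escalation of the security deposit, defined by reference to Clause 1, so Clause 2 cannot stand once Clause 1 is removed. Clause 3 has no operative effect of its own apart from Clause 1 and is therefore inoperative. Clause 6 does nothing except set the introductory reduction to the security deposit by reference to Clause 1; with Clause 1 gone it has no independent effect and is inoperative. Clause 4 operates only by reference to Clause 3, so it falls with Clause 3. Clause 5 provides that the Lease is not severable, so the invalidity of any one provision voids the entire Lease. No provision of the Lease survives.

none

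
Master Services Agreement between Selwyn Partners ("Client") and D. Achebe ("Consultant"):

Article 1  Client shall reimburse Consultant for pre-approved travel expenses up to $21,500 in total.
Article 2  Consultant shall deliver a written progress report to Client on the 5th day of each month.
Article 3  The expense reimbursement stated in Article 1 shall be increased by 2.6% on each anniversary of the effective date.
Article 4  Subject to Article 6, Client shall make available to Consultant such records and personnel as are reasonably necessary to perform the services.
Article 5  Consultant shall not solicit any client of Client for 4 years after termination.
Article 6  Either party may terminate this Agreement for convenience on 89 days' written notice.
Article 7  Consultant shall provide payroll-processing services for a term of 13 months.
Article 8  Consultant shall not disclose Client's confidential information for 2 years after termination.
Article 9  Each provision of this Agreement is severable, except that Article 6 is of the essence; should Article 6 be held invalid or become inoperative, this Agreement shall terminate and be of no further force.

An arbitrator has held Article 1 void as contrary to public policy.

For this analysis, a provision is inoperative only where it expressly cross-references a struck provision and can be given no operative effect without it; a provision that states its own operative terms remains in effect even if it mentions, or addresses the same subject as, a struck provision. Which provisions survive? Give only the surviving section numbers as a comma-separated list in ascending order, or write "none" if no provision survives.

2, 4, 5, 6, 7, 8, 9

Article 1 is struck. Article 3 operates only by reference to Article 1, so it falls with Article 1. Article 9 makes Article 6 an essential term, but Article 6 is unaffected, so the severability proviso in Article 9 preserves the remaining provisions. The provisions still in force are Article 2, Article 4, Article 5, Article 6, Article 7, Article 8, and Article 9.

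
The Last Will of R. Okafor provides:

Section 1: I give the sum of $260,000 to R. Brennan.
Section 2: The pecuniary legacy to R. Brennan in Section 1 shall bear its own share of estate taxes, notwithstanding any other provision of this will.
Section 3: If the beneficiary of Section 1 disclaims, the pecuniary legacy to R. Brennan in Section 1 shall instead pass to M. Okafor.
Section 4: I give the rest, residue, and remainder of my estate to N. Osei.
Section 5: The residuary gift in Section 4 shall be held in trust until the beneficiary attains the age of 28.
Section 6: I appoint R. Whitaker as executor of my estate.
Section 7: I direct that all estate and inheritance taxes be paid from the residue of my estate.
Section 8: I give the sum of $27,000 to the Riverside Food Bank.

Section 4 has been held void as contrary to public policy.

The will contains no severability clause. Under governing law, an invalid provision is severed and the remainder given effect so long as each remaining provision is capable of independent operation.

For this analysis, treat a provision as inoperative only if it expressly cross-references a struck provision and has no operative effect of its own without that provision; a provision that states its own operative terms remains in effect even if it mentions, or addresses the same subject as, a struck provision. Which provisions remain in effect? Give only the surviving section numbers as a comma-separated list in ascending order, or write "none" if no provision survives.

1, 2, 3, 6, 7, 8

Section 4 is struck. Section 5 has no operative effect of its own apart from Section 4 and is therefore inoperative. With no severability clause, the stated default rule severs what cannot stand and enforces each remaining provision that can operate on its own. The provisions still in force are Section 1, Section 2, Section 3, Section 6, Section 7, and Section 8.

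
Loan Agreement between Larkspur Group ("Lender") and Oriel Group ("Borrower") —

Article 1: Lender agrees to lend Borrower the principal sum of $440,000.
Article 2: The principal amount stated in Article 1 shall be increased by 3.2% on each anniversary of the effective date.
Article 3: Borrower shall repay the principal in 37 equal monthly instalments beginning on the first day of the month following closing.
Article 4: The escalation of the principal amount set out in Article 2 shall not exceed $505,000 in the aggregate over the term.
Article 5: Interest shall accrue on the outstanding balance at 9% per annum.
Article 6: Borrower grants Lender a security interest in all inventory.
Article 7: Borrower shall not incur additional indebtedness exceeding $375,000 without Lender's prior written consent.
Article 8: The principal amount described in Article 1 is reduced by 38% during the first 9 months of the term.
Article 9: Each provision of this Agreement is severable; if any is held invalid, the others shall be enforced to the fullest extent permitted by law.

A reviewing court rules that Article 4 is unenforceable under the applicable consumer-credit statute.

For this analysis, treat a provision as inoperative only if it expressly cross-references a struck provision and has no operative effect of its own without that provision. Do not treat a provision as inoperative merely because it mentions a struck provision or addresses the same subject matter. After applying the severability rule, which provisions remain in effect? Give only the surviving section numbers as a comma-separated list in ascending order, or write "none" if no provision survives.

Article 4 is struck. Nothing else in the Agreement is defined by reference to Article 4. Article 9 is a severability clause and preserves every provision that can still be given independent effect. Article 1, Article 2, Article 3, Article 5, Article 6, Article 7, Article 8, and Article 9 remain in effect.

1, 2, 3, 5, 6, 7, 8, 9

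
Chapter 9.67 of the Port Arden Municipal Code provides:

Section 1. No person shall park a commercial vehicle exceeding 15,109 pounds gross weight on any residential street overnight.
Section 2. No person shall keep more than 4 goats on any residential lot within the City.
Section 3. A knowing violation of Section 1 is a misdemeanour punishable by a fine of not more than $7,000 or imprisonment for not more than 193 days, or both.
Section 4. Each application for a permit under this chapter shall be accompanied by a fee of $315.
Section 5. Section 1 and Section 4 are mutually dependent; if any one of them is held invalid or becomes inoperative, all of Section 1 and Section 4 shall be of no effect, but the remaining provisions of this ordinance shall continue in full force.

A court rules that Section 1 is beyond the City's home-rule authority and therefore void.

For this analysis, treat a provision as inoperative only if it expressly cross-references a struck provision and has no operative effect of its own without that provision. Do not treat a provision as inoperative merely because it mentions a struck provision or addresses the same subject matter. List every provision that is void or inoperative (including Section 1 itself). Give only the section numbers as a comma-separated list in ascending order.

Section 1 is struck. Section 3 has no operative effect of its own apart from Section 1 and is therefore inoperative. Section 5 declares Section 1 and Section 4 mutually dependent; since one of them has fallen, all of them are of no effect. That brings down Section 4 as well. The remainder continues in force under Section 5. Section 2 and Section 5 remain in effect.

1, 3, 4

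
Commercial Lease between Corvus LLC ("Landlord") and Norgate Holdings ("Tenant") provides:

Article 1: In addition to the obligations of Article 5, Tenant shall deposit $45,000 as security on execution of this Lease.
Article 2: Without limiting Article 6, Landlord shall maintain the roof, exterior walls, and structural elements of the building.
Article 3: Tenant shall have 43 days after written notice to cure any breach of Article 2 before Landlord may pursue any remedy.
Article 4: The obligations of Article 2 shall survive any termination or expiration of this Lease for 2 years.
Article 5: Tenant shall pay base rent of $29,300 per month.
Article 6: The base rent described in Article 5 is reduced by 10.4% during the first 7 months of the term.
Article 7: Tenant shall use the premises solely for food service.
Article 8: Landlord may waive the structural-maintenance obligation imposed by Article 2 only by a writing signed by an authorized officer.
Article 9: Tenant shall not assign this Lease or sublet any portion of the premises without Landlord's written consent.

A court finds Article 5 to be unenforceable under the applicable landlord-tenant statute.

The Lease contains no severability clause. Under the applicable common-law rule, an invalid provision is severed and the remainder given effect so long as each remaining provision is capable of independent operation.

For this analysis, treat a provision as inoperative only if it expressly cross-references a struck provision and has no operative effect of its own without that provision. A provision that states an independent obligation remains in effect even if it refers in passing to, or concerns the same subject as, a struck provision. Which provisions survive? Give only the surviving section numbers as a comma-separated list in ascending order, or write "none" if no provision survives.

1, 2, 3, 4, 7, 8, 9

Article 5 is struck. Article 6 does nothing except set the introductory reduction to the base rent by reference to Article 5; with Article 5 gone it has no independent effect and is inoperative. Article 1 mentions Article 5 but its own obligation stands independently of Article 5, so Article 1 is not affected. Article 2 mentions Article 6 but its own obligation stands independently of Article 6, so Article 2 is not affected. With no severability clause, the stated default rule severs what cannot stand and enforces each remaining provision that can operate on its own. Article 1, Article 2, Article 3, Article 4, Article 7, Article 8, and Article 9 remain in effect.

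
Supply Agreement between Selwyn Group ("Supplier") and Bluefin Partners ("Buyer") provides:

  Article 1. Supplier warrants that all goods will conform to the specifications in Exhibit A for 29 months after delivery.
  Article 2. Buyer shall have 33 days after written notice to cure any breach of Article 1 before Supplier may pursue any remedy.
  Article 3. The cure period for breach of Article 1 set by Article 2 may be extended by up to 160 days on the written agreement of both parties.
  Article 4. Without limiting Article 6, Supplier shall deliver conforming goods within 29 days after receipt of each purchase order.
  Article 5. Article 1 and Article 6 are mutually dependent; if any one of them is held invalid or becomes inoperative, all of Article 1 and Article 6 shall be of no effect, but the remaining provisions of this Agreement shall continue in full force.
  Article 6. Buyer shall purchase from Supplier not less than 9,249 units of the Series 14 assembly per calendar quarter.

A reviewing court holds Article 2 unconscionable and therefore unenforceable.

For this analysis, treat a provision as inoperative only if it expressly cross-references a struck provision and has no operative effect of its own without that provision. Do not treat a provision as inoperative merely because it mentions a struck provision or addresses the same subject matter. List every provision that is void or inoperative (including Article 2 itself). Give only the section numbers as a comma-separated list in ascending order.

Article 2 is struck. Article 3 operates only by reference to Article 2, so it falls with Article 2. Article 5 ties Article 1 and Article 6 together, but none of those is affected here; the remaining provisions continue in force under Article 5. The provisions still in force are Article 1, Article 4, Article 5, and Article 6.

2, 3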